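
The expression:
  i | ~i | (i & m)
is always true.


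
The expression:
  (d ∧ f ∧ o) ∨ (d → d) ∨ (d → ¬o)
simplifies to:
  True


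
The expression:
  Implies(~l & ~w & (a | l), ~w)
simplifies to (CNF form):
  True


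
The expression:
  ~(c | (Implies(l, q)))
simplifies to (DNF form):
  l & ~c & ~q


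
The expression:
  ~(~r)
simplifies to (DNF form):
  r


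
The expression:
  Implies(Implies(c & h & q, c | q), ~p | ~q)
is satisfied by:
  {p: False, q: False}
  {q: True, p: False}
  {p: True, q: False}


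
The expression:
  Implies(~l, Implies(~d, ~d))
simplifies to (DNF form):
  True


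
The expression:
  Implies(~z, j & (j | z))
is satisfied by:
  {z: True, j: True}
  {z: True, j: False}
  {j: True, z: False}


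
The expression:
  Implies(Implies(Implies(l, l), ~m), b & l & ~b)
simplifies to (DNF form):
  m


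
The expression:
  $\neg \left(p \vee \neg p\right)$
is never true.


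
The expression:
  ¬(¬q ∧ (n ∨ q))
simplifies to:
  q ∨ ¬n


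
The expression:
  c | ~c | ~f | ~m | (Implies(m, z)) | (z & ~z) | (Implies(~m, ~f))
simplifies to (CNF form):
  True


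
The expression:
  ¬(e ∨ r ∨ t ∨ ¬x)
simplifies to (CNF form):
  x ∧ ¬e ∧ ¬r ∧ ¬t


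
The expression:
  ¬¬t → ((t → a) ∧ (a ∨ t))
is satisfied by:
  {a: True, t: False}
  {t: False, a: False}
  {t: True, a: True}


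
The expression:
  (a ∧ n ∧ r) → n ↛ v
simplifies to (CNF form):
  ¬a ∨ ¬n ∨ ¬r ∨ ¬v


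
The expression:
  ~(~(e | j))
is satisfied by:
  {e: True, j: True}
  {e: True, j: False}
  {j: True, e: False}


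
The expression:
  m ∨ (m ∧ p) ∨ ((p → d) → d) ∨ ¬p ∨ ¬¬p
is always true.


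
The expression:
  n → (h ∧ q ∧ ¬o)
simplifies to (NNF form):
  (h ∧ q ∧ ¬o) ∨ ¬n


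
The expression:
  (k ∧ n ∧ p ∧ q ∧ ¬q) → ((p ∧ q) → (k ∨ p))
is always true.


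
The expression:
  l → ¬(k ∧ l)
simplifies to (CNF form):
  ¬k ∨ ¬l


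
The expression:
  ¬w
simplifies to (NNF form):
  ¬w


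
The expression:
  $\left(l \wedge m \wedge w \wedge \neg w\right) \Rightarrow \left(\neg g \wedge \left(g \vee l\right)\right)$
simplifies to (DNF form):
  $\text{True}$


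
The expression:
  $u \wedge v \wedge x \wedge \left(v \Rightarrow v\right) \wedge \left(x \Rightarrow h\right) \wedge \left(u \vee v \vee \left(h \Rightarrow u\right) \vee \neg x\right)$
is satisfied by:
  {h: True, u: True, x: True, v: True}


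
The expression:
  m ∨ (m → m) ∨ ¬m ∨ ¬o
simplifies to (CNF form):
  True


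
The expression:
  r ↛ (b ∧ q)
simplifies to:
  r ∧ (¬b ∨ ¬q)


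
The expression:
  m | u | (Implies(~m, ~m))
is always true.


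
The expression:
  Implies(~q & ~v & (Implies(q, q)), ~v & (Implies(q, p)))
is always true.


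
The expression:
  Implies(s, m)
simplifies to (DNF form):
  m | ~s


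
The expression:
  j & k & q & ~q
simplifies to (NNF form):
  False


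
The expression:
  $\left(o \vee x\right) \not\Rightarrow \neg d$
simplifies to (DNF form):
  $\left(d \wedge o\right) \vee \left(d \wedge x\right)$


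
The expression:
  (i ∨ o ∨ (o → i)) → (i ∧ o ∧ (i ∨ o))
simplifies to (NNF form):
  i ∧ o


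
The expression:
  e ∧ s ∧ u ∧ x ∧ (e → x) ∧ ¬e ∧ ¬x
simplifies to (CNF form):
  False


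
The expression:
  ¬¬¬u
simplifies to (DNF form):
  ¬u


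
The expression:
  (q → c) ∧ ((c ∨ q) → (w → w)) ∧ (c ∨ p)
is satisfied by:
  {c: True, p: True, q: False}
  {c: True, q: False, p: False}
  {c: True, p: True, q: True}
  {c: True, q: True, p: False}
  {p: True, q: False, c: False}


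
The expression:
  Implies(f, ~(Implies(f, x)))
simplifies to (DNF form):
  ~f | ~x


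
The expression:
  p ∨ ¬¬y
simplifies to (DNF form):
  p ∨ y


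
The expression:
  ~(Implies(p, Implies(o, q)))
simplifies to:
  o & p & ~q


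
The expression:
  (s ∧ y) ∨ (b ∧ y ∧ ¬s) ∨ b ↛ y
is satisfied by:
  {b: True, y: True, s: True}
  {b: True, y: True, s: False}
  {b: True, s: True, y: False}
  {b: True, s: False, y: False}
  {y: True, s: True, b: False}


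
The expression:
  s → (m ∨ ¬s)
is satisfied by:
  {m: True, s: False}
  {s: False, m: False}
  {s: True, m: True}


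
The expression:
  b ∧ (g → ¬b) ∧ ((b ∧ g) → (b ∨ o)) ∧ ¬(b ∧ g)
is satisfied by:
  {b: True, g: False}


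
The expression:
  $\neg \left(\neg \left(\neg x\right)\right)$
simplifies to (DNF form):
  $\neg x$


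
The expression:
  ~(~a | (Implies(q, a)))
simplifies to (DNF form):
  False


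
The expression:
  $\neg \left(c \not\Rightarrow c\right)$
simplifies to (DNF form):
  $\text{True}$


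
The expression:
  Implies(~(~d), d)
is always true.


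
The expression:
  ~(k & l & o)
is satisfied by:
  {l: False, k: False, o: False}
  {o: True, l: False, k: False}
  {k: True, l: False, o: False}
  {o: True, k: True, l: False}
  {l: True, o: False, k: False}
  {o: True, l: True, k: False}
  {k: True, l: True, o: False}


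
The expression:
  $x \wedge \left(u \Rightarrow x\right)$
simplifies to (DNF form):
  $x$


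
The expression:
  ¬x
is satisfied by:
  {x: False}


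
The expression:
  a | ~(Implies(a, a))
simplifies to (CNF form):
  a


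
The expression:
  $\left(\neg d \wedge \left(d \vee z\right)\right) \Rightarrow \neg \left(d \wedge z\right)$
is always true.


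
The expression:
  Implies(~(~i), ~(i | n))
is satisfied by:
  {i: False}


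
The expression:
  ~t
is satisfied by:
  {t: False}


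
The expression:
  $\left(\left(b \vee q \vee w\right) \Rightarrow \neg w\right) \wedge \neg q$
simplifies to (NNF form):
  $\neg q \wedge \neg w$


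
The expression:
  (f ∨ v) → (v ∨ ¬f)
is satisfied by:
  {v: True, f: False}
  {f: False, v: False}
  {f: True, v: True}


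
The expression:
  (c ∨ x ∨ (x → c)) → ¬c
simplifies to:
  ¬c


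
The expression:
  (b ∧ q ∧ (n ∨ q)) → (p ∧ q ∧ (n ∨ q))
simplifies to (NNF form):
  p ∨ ¬b ∨ ¬q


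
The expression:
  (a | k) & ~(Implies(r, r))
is never true.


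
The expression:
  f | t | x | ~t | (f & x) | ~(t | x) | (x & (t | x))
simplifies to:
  True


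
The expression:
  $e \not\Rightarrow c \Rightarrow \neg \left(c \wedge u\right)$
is always true.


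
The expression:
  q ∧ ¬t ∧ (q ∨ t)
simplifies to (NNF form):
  q ∧ ¬t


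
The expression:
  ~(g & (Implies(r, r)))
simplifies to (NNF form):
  ~g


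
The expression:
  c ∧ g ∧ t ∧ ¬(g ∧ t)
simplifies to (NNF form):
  False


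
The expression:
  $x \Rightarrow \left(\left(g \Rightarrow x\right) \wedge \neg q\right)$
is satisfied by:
  {q: False, x: False}
  {x: True, q: False}
  {q: True, x: False}


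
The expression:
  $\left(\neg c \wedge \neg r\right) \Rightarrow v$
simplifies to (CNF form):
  $c \vee r \vee v$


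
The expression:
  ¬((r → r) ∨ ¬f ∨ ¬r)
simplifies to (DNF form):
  False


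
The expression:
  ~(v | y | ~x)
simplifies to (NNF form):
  x & ~v & ~y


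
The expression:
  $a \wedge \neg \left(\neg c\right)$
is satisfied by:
  {a: True, c: True}


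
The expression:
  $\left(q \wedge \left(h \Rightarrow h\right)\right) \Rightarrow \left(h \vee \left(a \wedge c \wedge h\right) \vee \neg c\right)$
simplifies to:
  $h \vee \neg c \vee \neg q$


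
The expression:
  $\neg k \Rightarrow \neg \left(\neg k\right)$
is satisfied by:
  {k: True}


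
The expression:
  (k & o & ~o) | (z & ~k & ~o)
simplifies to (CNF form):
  z & ~k & ~o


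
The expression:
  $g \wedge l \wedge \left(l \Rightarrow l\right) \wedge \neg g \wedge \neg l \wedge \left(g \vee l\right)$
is never true.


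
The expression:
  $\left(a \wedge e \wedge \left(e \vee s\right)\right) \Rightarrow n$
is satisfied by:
  {n: True, e: False, a: False}
  {e: False, a: False, n: False}
  {n: True, a: True, e: False}
  {a: True, e: False, n: False}
  {n: True, e: True, a: False}
  {e: True, n: False, a: False}
  {n: True, a: True, e: True}


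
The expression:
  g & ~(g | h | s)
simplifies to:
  False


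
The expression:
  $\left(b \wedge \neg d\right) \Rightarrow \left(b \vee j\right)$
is always true.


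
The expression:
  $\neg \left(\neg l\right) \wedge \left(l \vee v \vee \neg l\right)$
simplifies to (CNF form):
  $l$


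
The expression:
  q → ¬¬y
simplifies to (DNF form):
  y ∨ ¬q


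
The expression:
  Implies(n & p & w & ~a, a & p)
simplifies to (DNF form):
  a | ~n | ~p | ~w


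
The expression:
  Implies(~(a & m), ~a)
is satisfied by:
  {m: True, a: False}
  {a: False, m: False}
  {a: True, m: True}


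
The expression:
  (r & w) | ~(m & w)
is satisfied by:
  {r: True, w: False, m: False}
  {w: False, m: False, r: False}
  {r: True, m: True, w: False}
  {m: True, w: False, r: False}
  {r: True, w: True, m: False}
  {w: True, r: False, m: False}
  {r: True, m: True, w: True}


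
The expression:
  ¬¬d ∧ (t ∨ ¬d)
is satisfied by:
  {t: True, d: True}


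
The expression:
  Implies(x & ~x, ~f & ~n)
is always true.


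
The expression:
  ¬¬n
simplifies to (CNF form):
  n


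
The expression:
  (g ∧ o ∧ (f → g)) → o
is always true.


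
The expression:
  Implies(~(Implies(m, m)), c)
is always true.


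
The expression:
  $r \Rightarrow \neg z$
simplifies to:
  $\neg r \vee \neg z$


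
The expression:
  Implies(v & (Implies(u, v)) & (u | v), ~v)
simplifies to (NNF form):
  ~v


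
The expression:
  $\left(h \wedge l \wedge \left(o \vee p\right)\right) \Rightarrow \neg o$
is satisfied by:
  {l: False, o: False, h: False}
  {h: True, l: False, o: False}
  {o: True, l: False, h: False}
  {h: True, o: True, l: False}
  {l: True, h: False, o: False}
  {h: True, l: True, o: False}
  {o: True, l: True, h: False}


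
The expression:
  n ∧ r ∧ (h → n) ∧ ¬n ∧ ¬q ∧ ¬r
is never true.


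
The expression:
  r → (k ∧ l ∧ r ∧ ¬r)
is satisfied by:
  {r: False}


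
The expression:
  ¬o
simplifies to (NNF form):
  ¬o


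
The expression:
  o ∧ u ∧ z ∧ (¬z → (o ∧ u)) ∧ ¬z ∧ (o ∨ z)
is never true.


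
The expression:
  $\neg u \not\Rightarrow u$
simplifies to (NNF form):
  $\neg u$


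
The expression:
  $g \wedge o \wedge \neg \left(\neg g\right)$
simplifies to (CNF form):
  $g \wedge o$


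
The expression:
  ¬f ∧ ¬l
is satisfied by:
  {l: False, f: False}


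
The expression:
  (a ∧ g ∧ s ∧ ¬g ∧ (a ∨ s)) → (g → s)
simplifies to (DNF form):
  True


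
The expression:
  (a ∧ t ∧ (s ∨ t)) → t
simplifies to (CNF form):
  True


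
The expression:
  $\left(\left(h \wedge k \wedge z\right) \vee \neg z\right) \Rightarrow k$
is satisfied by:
  {k: True, z: True}
  {k: True, z: False}
  {z: True, k: False}


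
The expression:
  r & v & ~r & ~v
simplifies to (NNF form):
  False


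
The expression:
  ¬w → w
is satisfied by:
  {w: True}


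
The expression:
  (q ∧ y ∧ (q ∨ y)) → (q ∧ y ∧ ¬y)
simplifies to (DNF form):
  ¬q ∨ ¬y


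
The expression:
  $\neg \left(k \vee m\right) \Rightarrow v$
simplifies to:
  $k \vee m \vee v$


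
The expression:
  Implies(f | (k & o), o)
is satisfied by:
  {o: True, f: False}
  {f: False, o: False}
  {f: True, o: True}


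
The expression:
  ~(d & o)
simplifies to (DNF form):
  ~d | ~o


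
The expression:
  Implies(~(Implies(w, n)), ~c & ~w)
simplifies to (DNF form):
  n | ~w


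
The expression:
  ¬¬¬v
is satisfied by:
  {v: False}


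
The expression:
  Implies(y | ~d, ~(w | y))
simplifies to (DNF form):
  (d & ~y) | (~w & ~y)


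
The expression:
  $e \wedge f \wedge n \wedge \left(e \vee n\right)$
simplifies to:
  $e \wedge f \wedge n$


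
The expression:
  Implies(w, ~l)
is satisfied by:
  {l: False, w: False}
  {w: True, l: False}
  {l: True, w: False}


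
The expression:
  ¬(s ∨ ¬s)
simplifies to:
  False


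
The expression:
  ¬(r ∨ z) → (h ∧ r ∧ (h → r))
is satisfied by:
  {r: True, z: True}
  {r: True, z: False}
  {z: True, r: False}


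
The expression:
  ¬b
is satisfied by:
  {b: False}


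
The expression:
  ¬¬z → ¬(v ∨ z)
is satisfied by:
  {z: False}


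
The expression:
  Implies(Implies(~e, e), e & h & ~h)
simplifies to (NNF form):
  ~e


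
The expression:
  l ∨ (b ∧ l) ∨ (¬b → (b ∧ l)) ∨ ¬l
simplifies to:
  True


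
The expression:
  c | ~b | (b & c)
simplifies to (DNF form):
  c | ~b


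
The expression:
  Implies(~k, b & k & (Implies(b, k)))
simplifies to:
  k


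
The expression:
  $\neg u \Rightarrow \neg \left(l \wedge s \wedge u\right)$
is always true.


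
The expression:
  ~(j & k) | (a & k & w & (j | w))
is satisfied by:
  {w: True, a: True, k: False, j: False}
  {w: True, a: False, k: False, j: False}
  {a: True, w: False, k: False, j: False}
  {w: False, a: False, k: False, j: False}
  {j: True, w: True, a: True, k: False}
  {j: True, w: True, a: False, k: False}
  {j: True, a: True, w: False, k: False}
  {j: True, a: False, w: False, k: False}
  {w: True, k: True, a: True, j: False}
  {w: True, k: True, a: False, j: False}
  {k: True, a: True, w: False, j: False}
  {k: True, w: False, a: False, j: False}
  {j: True, w: True, k: True, a: True}


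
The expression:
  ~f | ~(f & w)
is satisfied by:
  {w: False, f: False}
  {f: True, w: False}
  {w: True, f: False}


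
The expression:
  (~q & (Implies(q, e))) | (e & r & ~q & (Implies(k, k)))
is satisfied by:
  {q: False}


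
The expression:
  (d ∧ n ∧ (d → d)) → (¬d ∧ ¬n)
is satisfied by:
  {d: False, n: False}
  {n: True, d: False}
  {d: True, n: False}


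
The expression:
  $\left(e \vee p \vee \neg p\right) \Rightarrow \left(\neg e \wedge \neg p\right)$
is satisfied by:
  {e: False, p: False}


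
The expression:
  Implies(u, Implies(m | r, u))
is always true.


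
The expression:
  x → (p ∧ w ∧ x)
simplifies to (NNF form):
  (p ∧ w) ∨ ¬x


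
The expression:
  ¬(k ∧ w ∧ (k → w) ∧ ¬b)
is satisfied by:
  {b: True, w: False, k: False}
  {w: False, k: False, b: False}
  {b: True, k: True, w: False}
  {k: True, w: False, b: False}
  {b: True, w: True, k: False}
  {w: True, b: False, k: False}
  {b: True, k: True, w: True}


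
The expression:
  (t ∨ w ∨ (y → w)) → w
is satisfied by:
  {y: True, w: True, t: False}
  {w: True, t: False, y: False}
  {y: True, w: True, t: True}
  {w: True, t: True, y: False}
  {y: True, t: False, w: False}


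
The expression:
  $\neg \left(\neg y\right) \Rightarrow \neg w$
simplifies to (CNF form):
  $\neg w \vee \neg y$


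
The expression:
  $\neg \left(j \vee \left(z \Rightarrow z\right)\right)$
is never true.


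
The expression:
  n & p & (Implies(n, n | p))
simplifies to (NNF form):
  n & p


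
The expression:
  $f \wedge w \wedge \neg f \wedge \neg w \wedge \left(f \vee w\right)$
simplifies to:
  $\text{False}$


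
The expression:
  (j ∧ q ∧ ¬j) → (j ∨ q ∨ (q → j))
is always true.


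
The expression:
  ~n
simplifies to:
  ~n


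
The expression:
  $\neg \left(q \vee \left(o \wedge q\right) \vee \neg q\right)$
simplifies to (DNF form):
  $\text{False}$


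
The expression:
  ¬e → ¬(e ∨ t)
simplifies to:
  e ∨ ¬t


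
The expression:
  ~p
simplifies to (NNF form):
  ~p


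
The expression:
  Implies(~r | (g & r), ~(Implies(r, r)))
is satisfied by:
  {r: True, g: False}


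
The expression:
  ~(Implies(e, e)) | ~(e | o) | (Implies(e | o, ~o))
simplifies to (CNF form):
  ~o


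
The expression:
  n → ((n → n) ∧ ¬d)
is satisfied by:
  {d: False, n: False}
  {n: True, d: False}
  {d: True, n: False}


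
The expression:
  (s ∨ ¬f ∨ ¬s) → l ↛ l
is never true.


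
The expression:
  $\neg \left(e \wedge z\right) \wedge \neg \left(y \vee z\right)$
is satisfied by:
  {y: False, z: False}


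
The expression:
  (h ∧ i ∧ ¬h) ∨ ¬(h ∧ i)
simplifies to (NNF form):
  ¬h ∨ ¬i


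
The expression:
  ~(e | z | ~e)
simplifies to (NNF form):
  False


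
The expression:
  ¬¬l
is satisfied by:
  {l: True}


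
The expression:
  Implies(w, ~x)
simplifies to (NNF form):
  ~w | ~x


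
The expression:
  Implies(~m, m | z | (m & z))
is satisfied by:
  {z: True, m: True}
  {z: True, m: False}
  {m: True, z: False}


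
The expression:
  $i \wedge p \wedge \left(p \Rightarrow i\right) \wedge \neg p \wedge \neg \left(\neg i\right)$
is never true.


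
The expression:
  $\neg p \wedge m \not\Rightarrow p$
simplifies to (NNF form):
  $m \wedge \neg p$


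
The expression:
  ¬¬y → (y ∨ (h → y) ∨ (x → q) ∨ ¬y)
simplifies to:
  True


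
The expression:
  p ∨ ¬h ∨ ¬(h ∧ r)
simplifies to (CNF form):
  p ∨ ¬h ∨ ¬r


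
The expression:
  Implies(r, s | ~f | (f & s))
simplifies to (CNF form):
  s | ~f | ~r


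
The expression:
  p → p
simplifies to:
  True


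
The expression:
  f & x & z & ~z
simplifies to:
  False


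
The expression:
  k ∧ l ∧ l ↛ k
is never true.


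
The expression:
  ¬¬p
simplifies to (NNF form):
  p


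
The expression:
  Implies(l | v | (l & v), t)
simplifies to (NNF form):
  t | (~l & ~v)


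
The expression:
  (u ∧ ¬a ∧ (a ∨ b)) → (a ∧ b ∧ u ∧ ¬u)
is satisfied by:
  {a: True, u: False, b: False}
  {u: False, b: False, a: False}
  {a: True, b: True, u: False}
  {b: True, u: False, a: False}
  {a: True, u: True, b: False}
  {u: True, a: False, b: False}
  {a: True, b: True, u: True}


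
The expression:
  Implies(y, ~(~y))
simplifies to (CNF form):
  True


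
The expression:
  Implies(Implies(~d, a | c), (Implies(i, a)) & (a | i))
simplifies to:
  a | (~c & ~d)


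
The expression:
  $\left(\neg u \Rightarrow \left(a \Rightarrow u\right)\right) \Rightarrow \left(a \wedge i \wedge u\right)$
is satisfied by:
  {a: True, i: True, u: False}
  {a: True, u: False, i: False}
  {a: True, i: True, u: True}


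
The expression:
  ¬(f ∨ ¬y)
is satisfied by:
  {y: True, f: False}


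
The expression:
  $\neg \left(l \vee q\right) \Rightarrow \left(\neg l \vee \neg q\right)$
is always true.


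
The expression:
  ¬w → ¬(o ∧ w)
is always true.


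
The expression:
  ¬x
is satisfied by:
  {x: False}


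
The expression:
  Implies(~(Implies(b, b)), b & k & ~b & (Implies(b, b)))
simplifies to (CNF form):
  True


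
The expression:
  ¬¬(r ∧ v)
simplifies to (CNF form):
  r ∧ v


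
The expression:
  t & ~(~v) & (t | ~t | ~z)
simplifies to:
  t & v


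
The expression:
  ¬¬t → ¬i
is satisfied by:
  {t: False, i: False}
  {i: True, t: False}
  {t: True, i: False}


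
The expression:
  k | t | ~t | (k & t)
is always true.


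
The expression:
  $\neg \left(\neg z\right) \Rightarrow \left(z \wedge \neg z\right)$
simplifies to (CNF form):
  $\neg z$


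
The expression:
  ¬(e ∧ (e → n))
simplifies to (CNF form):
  ¬e ∨ ¬n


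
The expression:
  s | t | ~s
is always true.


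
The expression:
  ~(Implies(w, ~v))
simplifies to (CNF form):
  v & w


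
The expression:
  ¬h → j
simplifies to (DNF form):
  h ∨ j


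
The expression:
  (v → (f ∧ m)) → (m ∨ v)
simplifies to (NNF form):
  m ∨ v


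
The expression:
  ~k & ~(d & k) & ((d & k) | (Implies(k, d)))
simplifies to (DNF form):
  ~k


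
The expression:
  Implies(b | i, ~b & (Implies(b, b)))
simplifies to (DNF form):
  ~b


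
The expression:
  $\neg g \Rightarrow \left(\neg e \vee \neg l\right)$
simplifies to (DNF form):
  $g \vee \neg e \vee \neg l$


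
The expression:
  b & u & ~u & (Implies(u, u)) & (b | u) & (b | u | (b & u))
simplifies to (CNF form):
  False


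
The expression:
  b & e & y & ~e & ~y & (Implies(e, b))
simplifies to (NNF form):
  False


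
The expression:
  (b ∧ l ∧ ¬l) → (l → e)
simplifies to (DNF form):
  True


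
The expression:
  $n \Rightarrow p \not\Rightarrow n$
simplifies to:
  $\neg n$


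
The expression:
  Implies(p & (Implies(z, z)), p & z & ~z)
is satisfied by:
  {p: False}


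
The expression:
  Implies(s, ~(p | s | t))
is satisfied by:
  {s: False}


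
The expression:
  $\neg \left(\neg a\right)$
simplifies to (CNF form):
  $a$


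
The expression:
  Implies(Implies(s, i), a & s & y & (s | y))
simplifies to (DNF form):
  (s & ~i) | (a & s & y) | (a & s & ~i) | (s & y & ~i)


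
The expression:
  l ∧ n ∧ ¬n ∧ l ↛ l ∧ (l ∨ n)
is never true.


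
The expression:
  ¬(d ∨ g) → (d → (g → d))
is always true.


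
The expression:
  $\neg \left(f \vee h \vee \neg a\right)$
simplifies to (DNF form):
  $a \wedge \neg f \wedge \neg h$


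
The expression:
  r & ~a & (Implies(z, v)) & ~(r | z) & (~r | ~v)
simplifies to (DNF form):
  False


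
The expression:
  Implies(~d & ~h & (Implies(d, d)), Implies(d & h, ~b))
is always true.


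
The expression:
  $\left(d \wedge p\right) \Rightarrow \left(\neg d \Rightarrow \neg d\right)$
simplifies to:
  $\text{True}$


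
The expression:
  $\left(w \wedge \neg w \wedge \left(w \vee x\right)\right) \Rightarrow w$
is always true.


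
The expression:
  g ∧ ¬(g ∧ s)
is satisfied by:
  {g: True, s: False}


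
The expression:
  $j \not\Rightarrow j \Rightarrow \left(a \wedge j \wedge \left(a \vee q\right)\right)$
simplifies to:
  $\text{True}$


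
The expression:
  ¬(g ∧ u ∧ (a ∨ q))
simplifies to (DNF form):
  (¬a ∧ ¬q) ∨ ¬g ∨ ¬u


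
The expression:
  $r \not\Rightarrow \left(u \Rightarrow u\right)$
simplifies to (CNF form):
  $\text{False}$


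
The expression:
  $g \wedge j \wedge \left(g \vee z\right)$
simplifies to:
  $g \wedge j$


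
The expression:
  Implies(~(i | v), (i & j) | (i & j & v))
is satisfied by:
  {i: True, v: True}
  {i: True, v: False}
  {v: True, i: False}


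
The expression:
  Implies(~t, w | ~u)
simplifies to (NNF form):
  t | w | ~u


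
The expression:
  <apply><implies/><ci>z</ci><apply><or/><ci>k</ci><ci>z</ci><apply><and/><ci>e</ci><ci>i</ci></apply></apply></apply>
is always true.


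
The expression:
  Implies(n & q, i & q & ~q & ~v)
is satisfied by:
  {q: False, n: False}
  {n: True, q: False}
  {q: True, n: False}


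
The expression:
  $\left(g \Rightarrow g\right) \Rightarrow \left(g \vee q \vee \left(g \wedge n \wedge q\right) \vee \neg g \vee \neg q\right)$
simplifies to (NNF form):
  $\text{True}$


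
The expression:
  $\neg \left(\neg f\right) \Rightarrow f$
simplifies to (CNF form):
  $\text{True}$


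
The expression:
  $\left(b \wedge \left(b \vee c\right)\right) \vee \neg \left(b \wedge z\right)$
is always true.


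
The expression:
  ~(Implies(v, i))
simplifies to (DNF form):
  v & ~i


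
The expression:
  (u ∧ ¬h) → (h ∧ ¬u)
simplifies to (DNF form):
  h ∨ ¬u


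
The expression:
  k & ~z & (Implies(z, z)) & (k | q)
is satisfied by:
  {k: True, z: False}


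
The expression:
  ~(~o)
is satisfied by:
  {o: True}


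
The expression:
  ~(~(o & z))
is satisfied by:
  {z: True, o: True}


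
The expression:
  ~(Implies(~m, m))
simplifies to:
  ~m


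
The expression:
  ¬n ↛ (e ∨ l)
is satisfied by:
  {n: False, e: False, l: False}


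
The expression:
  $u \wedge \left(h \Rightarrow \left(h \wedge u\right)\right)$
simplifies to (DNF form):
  $u$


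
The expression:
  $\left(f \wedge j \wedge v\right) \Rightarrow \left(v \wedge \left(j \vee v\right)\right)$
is always true.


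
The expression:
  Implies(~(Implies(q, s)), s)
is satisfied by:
  {s: True, q: False}
  {q: False, s: False}
  {q: True, s: True}


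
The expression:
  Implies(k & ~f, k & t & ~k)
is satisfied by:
  {f: True, k: False}
  {k: False, f: False}
  {k: True, f: True}


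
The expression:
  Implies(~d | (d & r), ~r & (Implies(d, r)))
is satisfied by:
  {r: False}


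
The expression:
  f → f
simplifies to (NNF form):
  True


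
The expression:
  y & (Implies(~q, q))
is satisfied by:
  {y: True, q: True}


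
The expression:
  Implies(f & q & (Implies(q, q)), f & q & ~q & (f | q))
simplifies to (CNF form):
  ~f | ~q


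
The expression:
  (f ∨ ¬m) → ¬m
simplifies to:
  ¬f ∨ ¬m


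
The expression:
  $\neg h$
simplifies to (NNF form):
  $\neg h$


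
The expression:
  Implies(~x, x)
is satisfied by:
  {x: True}


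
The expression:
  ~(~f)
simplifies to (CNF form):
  f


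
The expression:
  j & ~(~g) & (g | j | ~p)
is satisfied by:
  {j: True, g: True}


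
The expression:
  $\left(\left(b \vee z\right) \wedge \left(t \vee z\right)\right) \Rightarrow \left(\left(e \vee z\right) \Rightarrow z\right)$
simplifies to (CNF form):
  $z \vee \neg b \vee \neg e \vee \neg t$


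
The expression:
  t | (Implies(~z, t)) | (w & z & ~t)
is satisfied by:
  {t: True, z: True}
  {t: True, z: False}
  {z: True, t: False}


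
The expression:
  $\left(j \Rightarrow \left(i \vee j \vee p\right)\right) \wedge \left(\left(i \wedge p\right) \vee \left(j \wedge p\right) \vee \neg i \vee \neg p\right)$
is always true.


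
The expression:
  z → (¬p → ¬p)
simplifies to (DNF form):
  True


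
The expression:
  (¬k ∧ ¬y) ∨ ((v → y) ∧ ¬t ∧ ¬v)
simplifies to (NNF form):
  (¬k ∨ ¬t) ∧ (¬k ∨ ¬v) ∧ (¬t ∨ ¬y) ∧ (¬v ∨ ¬y)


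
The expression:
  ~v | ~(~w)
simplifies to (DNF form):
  w | ~v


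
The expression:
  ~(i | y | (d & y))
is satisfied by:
  {i: False, y: False}


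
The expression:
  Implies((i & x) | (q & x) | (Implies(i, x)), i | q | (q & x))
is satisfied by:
  {i: True, q: True}
  {i: True, q: False}
  {q: True, i: False}


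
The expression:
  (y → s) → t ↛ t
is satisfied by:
  {y: True, s: False}


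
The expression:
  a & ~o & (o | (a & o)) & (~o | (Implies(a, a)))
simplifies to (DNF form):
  False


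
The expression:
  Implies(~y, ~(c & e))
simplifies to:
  y | ~c | ~e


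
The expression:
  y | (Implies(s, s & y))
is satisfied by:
  {y: True, s: False}
  {s: False, y: False}
  {s: True, y: True}


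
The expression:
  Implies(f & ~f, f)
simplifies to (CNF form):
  True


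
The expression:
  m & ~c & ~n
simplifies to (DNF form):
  m & ~c & ~n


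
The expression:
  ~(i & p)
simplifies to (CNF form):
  ~i | ~p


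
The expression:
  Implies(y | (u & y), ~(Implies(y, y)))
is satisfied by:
  {y: False}


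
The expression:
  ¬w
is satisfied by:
  {w: False}


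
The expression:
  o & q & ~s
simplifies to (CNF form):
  o & q & ~s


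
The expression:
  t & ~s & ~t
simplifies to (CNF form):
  False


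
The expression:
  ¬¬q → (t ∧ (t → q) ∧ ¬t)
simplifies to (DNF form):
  ¬q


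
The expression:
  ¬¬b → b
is always true.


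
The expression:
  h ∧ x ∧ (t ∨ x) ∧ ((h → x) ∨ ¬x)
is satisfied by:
  {h: True, x: True}


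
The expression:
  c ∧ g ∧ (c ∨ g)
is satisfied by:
  {c: True, g: True}


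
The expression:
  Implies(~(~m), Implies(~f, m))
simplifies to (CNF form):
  True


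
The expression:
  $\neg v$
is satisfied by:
  {v: False}


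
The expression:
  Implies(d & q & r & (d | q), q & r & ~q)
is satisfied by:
  {q: False, d: False, r: False}
  {r: True, q: False, d: False}
  {d: True, q: False, r: False}
  {r: True, d: True, q: False}
  {q: True, r: False, d: False}
  {r: True, q: True, d: False}
  {d: True, q: True, r: False}


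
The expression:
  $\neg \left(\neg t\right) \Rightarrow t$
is always true.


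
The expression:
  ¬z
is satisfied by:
  {z: False}


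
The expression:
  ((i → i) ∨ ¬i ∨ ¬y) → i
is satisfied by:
  {i: True}


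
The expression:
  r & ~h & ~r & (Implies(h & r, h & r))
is never true.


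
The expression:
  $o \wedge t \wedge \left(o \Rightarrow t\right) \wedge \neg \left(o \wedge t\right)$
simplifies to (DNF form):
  $\text{False}$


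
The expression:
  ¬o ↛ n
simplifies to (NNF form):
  n ∨ ¬o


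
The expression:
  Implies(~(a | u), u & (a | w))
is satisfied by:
  {a: True, u: True}
  {a: True, u: False}
  {u: True, a: False}


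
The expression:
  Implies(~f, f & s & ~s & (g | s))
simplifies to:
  f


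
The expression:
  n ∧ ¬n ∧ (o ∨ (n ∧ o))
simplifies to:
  False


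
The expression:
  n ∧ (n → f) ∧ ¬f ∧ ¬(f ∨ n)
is never true.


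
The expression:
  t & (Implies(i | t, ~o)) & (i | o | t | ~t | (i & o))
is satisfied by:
  {t: True, o: False}


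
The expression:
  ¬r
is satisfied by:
  {r: False}


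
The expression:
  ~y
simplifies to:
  ~y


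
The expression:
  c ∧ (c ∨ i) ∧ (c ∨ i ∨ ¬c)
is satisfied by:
  {c: True}


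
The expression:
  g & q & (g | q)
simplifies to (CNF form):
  g & q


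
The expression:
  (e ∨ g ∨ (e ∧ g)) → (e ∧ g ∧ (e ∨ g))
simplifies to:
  (e ∧ g) ∨ (¬e ∧ ¬g)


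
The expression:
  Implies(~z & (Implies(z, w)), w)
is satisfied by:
  {z: True, w: True}
  {z: True, w: False}
  {w: True, z: False}


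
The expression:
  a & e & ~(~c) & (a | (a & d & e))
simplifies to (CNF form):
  a & c & e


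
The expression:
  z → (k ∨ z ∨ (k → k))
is always true.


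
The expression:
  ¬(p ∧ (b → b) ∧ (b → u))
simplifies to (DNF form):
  (b ∧ ¬u) ∨ ¬p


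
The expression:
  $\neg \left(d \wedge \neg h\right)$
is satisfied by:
  {h: True, d: False}
  {d: False, h: False}
  {d: True, h: True}


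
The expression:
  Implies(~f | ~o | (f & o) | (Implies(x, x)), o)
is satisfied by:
  {o: True}


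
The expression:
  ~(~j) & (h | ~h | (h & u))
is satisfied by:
  {j: True}


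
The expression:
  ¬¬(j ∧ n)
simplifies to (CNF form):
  j ∧ n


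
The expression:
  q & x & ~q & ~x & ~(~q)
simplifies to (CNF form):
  False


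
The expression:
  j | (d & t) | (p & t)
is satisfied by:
  {t: True, j: True, d: True, p: True}
  {t: True, j: True, d: True, p: False}
  {t: True, j: True, p: True, d: False}
  {t: True, j: True, p: False, d: False}
  {j: True, d: True, p: True, t: False}
  {j: True, d: True, p: False, t: False}
  {j: True, d: False, p: True, t: False}
  {j: True, d: False, p: False, t: False}
  {t: True, d: True, p: True, j: False}
  {t: True, d: True, p: False, j: False}
  {t: True, p: True, d: False, j: False}


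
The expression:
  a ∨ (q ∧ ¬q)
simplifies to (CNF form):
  a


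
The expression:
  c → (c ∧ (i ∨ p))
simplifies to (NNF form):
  i ∨ p ∨ ¬c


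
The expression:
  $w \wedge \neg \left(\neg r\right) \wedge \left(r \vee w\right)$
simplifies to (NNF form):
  $r \wedge w$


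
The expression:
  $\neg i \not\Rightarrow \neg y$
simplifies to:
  $y \wedge \neg i$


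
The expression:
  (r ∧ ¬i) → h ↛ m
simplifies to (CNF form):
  (h ∨ i ∨ ¬r) ∧ (i ∨ ¬m ∨ ¬r)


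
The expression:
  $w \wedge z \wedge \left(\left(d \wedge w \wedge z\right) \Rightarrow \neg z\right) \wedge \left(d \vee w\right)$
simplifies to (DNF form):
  $w \wedge z \wedge \neg d$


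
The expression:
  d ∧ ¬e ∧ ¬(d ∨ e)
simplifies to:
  False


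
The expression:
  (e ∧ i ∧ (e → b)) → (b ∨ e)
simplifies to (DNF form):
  True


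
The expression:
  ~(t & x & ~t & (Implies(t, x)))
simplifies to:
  True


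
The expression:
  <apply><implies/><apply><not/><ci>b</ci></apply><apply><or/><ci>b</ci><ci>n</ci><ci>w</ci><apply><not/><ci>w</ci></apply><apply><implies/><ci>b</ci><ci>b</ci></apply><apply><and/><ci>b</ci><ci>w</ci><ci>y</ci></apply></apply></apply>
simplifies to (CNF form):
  <true/>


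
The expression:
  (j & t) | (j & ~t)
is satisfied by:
  {j: True}


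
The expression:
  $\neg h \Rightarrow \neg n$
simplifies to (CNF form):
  $h \vee \neg n$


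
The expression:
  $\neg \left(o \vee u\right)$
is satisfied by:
  {u: False, o: False}


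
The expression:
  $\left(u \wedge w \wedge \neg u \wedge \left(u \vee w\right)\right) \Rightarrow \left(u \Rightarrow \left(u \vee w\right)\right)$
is always true.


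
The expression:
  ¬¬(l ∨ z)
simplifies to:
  l ∨ z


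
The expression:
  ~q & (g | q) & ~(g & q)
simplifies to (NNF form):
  g & ~q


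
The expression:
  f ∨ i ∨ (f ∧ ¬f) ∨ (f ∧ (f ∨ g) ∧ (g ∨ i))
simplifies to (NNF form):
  f ∨ i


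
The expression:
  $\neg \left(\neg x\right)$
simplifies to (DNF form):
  $x$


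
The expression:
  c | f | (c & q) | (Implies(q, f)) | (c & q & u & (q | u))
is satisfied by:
  {c: True, f: True, q: False}
  {c: True, f: False, q: False}
  {f: True, c: False, q: False}
  {c: False, f: False, q: False}
  {c: True, q: True, f: True}
  {c: True, q: True, f: False}
  {q: True, f: True, c: False}


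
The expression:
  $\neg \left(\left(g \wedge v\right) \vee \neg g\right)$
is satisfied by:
  {g: True, v: False}


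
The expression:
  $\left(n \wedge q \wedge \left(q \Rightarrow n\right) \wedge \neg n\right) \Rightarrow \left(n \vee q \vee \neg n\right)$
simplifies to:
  $\text{True}$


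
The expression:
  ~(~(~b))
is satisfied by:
  {b: False}


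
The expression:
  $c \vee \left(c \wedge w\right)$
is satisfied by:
  {c: True}


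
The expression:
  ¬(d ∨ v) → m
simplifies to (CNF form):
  d ∨ m ∨ v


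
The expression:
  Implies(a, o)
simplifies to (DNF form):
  o | ~a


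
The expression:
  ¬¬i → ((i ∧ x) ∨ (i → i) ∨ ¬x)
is always true.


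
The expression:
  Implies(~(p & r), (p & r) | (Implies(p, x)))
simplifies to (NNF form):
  r | x | ~p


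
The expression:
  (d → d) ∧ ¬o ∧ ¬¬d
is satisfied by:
  {d: True, o: False}


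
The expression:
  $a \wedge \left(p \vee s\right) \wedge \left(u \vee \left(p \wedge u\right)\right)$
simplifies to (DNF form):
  $\left(a \wedge p \wedge u\right) \vee \left(a \wedge s \wedge u\right)$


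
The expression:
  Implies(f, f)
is always true.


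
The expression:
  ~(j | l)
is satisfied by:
  {l: False, j: False}


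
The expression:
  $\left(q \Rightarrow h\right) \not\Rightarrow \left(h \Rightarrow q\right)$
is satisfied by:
  {h: True, q: False}


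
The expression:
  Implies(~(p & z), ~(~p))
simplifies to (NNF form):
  p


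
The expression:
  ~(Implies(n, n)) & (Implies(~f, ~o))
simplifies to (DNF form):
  False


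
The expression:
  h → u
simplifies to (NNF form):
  u ∨ ¬h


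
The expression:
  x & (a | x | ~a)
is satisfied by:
  {x: True}


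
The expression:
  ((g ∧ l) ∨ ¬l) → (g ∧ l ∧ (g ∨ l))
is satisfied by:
  {l: True}


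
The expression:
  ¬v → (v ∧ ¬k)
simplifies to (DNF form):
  v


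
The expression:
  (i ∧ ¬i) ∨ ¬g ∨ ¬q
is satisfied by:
  {g: False, q: False}
  {q: True, g: False}
  {g: True, q: False}


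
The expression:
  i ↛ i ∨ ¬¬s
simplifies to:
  s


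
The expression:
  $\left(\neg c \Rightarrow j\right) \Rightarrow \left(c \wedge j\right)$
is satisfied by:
  {j: False, c: False}
  {c: True, j: True}


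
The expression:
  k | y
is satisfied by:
  {y: True, k: True}
  {y: True, k: False}
  {k: True, y: False}


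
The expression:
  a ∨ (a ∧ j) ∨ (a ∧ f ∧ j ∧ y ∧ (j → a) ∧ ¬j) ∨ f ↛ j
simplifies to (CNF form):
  (a ∨ f) ∧ (a ∨ ¬j)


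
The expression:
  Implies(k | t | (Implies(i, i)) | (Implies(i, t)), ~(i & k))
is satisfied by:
  {k: False, i: False}
  {i: True, k: False}
  {k: True, i: False}


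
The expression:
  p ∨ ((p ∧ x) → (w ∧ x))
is always true.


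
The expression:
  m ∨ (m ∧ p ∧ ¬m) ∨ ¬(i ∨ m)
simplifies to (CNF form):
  m ∨ ¬i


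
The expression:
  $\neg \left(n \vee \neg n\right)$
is never true.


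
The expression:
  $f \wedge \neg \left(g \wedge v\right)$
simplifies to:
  $f \wedge \left(\neg g \vee \neg v\right)$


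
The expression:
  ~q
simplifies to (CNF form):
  ~q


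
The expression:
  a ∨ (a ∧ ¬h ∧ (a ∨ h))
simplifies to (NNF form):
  a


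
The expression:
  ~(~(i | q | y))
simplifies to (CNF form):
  i | q | y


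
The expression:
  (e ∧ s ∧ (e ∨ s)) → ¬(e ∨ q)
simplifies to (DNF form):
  ¬e ∨ ¬s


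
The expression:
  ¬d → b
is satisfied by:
  {b: True, d: True}
  {b: True, d: False}
  {d: True, b: False}


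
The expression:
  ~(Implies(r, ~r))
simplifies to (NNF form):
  r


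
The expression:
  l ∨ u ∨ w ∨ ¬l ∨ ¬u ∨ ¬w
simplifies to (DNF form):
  True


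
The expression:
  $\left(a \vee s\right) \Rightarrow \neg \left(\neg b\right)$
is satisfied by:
  {b: True, a: False, s: False}
  {b: True, s: True, a: False}
  {b: True, a: True, s: False}
  {b: True, s: True, a: True}
  {s: False, a: False, b: False}


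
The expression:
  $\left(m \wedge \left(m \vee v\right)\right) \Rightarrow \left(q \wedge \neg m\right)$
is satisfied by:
  {m: False}


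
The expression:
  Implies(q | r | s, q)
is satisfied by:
  {q: True, s: False, r: False}
  {r: True, q: True, s: False}
  {q: True, s: True, r: False}
  {r: True, q: True, s: True}
  {r: False, s: False, q: False}


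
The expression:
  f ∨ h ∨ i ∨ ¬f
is always true.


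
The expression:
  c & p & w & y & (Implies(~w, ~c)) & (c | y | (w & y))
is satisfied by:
  {c: True, p: True, w: True, y: True}


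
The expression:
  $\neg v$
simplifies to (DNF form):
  $\neg v$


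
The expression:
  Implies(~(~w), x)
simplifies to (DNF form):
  x | ~w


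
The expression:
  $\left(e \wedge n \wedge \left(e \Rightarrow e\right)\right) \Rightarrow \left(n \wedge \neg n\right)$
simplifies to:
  $\neg e \vee \neg n$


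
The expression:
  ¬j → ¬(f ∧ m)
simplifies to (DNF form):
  j ∨ ¬f ∨ ¬m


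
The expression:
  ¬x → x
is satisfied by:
  {x: True}
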